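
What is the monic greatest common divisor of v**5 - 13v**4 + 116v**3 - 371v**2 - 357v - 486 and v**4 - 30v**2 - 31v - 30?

Euclidean algorithm in ℚ[v]:
  v**5 - 13v**4 + 116v**3 - 371v**2 - 357v - 486 = (v - 13)(v**4 - 30v**2 - 31v - 30) + (146v**3 - 730v**2 - 730v - 876)
  v**4 - 30v**2 - 31v - 30 = ((1/146)v + 5/146)(146v**3 - 730v**2 - 730v - 876) + (0)
Last nonzero remainder: 146v**3 - 730v**2 - 730v - 876. Dividing through by 146 gives the monic gcd v**3 - 5v**2 - 5v - 6.

v**3 - 5v**2 - 5v - 6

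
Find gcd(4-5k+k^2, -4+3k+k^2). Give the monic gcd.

-1+k

By polynomial division,
  k^2-5k+4 = (k^2+3k-4) + (-8k+8)
  k^2+3k-4 = (-(1/8)k-1/2)(-8k+8) + (0)
Last nonzero remainder: -8k+8. Dividing through by -8 gives the monic gcd k-1.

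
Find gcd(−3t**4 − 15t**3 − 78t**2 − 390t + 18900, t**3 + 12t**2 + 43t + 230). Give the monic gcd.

Repeated division with remainder:
  −3t**4 − 15t**3 − 78t**2 − 390t + 18900 = (−3t + 21)(t**3 + 12t**2 + 43t + 230) + (−201t**2 − 603t + 14070)
  t**3 + 12t**2 + 43t + 230 = (−(1/201)t − 3/67)(−201t**2 − 603t + 14070) + (86t + 860)
  −201t**2 − 603t + 14070 = (−(201/86)t + 1407/86)(86t + 860) + (0)
Last nonzero remainder: 86t + 860. Dividing through by 86 gives the monic gcd t + 10.

t + 10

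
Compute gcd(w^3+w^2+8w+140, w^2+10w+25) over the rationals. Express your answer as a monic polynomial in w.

Repeated division with remainder:
  w^3+w^2+8w+140 = (w-9)(w^2+10w+25) + (73w+365)
  w^2+10w+25 = ((1/73)w+5/73)(73w+365) + (0)
Last nonzero remainder: 73w+365. Dividing through by 73 gives the monic gcd w+5.

w+5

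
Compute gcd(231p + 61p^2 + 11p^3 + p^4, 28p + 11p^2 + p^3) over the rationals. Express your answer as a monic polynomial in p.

7p + p^2

Euclidean algorithm in ℚ[p]:
  p^4 + 11p^3 + 61p^2 + 231p = (p)(p^3 + 11p^2 + 28p) + (33p^2 + 231p)
  p^3 + 11p^2 + 28p = ((1/33)p + 4/33)(33p^2 + 231p) + (0)
Last nonzero remainder: 33p^2 + 231p. Dividing through by 33 gives the monic gcd p^2 + 7p.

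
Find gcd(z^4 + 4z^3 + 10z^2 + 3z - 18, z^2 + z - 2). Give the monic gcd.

z^2 + z - 2

Repeated division with remainder:
  z^4 + 4z^3 + 10z^2 + 3z - 18 = (z^2 + 3z + 9)(z^2 + z - 2) + (0)
The last nonzero remainder z^2 + z - 2 is already monic.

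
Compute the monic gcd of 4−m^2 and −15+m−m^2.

Repeated division with remainder:
  −m^2+4 = (−m^2+m−15) + (−m+19)
  −m^2+m−15 = (m+18)(−m+19) + (−357)
  −m+19 = ((1/357)m−19/357)(−357) + (0)
The last nonzero remainder is the constant −357, so the polynomials are coprime and gcd = 1.

1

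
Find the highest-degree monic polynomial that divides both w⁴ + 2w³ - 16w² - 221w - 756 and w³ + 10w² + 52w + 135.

Euclidean algorithm in ℚ[w]:
  w⁴ + 2w³ - 16w² - 221w - 756 = (w - 8)(w³ + 10w² + 52w + 135) + (12w² + 60w + 324)
  w³ + 10w² + 52w + 135 = ((1/12)w + 5/12)(12w² + 60w + 324) + (0)
Last nonzero remainder: 12w² + 60w + 324. Dividing through by 12 gives the monic gcd w² + 5w + 27.

w² + 5w + 27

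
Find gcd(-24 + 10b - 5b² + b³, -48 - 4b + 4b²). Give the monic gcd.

By polynomial division,
  b³ - 5b² + 10b - 24 = ((1/4)b - 1)(4b² - 4b - 48) + (18b - 72)
  4b² - 4b - 48 = ((2/9)b + 2/3)(18b - 72) + (0)
Last nonzero remainder: 18b - 72. Dividing through by 18 gives the monic gcd b - 4.

-4 + b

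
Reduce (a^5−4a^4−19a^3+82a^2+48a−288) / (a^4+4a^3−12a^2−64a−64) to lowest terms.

(a^2−6a+9)/(a+2)

Apply the Euclidean algorithm:
  a^5−4a^4−19a^3+82a^2+48a−288 = (a−8)(a^4+4a^3−12a^2−64a−64) + (25a^3+50a^2−400a−800)
  a^4+4a^3−12a^2−64a−64 = ((1/25)a+2/25)(25a^3+50a^2−400a−800) + (0)
Last nonzero remainder: 25a^3+50a^2−400a−800. Dividing through by 25 gives the monic gcd a^3+2a^2−16a−32.
Cancel a^3+2a^2−16a−32 from numerator and denominator to get the reduced form.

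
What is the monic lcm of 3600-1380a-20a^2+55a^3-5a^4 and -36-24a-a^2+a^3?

-4320-1944a+684a^2+230a^3-45a^4-6a^5+a^6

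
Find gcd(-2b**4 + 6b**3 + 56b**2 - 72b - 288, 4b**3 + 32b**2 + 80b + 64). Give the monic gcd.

b**2 + 6b + 8

By polynomial division,
  -2b**4 + 6b**3 + 56b**2 - 72b - 288 = (-(1/2)b + 11/2)(4b**3 + 32b**2 + 80b + 64) + (-80b**2 - 480b - 640)
  4b**3 + 32b**2 + 80b + 64 = (-(1/20)b - 1/10)(-80b**2 - 480b - 640) + (0)
Last nonzero remainder: -80b**2 - 480b - 640. Dividing through by -80 gives the monic gcd b**2 + 6b + 8.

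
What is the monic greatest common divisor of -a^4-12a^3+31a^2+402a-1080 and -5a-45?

Apply the Euclidean algorithm:
  -a^4-12a^3+31a^2+402a-1080 = ((1/5)a^3+(3/5)a^2-(58/5)a+24)(-5a-45) + (0)
Last nonzero remainder: -5a-45. Dividing through by -5 gives the monic gcd a+9.

a+9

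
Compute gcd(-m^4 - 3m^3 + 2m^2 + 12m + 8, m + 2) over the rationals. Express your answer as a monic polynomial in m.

Repeated division with remainder:
  -m^4 - 3m^3 + 2m^2 + 12m + 8 = (-m^3 - m^2 + 4m + 4)(m + 2) + (0)
The last nonzero remainder m + 2 is already monic.

m + 2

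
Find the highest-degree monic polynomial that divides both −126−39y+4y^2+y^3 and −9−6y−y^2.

3+y

Euclidean algorithm in ℚ[y]:
  y^3+4y^2−39y−126 = (−y+2)(−y^2−6y−9) + (−36y−108)
  −y^2−6y−9 = ((1/36)y+1/12)(−36y−108) + (0)
Last nonzero remainder: −36y−108. Dividing through by −36 gives the monic gcd y+3.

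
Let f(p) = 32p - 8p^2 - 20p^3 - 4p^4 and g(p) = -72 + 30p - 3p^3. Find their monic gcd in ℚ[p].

Repeated division with remainder:
  -4p^4 - 20p^3 - 8p^2 + 32p = ((4/3)p + 20/3)(-3p^3 + 30p - 72) + (-48p^2 - 72p + 480)
  -3p^3 + 30p - 72 = ((1/16)p - 3/32)(-48p^2 - 72p + 480) + (-(27/4)p - 27)
  -48p^2 - 72p + 480 = ((64/9)p - 160/9)(-(27/4)p - 27) + (0)
Last nonzero remainder: -(27/4)p - 27. Dividing through by -27/4 gives the monic gcd p + 4.

4 + p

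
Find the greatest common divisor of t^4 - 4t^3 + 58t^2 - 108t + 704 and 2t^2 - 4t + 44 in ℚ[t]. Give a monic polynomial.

t^2 - 2t + 22

Apply the Euclidean algorithm:
  t^4 - 4t^3 + 58t^2 - 108t + 704 = ((1/2)t^2 - t + 16)(2t^2 - 4t + 44) + (0)
Last nonzero remainder: 2t^2 - 4t + 44. Dividing through by 2 gives the monic gcd t^2 - 2t + 22.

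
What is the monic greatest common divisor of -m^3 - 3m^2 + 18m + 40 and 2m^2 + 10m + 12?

By polynomial division,
  -m^3 - 3m^2 + 18m + 40 = (-(1/2)m + 1)(2m^2 + 10m + 12) + (14m + 28)
  2m^2 + 10m + 12 = ((1/7)m + 3/7)(14m + 28) + (0)
Last nonzero remainder: 14m + 28. Dividing through by 14 gives the monic gcd m + 2.

m + 2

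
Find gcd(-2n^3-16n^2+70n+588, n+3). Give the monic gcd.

Repeated division with remainder:
  -2n^3-16n^2+70n+588 = (-2n^2-10n+100)(n+3) + (288)
  n+3 = ((1/288)n+1/96)(288) + (0)
The last nonzero remainder is the constant 288, so the polynomials are coprime and gcd = 1.

1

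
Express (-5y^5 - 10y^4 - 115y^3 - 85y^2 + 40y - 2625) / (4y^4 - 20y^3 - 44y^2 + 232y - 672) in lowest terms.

Apply the Euclidean algorithm:
  -5y^5 - 10y^4 - 115y^3 - 85y^2 + 40y - 2625 = (-(5/4)y - 35/4)(4y^4 - 20y^3 - 44y^2 + 232y - 672) + (-345y^3 - 180y^2 + 1230y - 8505)
  4y^4 - 20y^3 - 44y^2 + 232y - 672 = (-(4/345)y + 508/7935)(-345y^3 - 180y^2 + 1230y - 8505) + (-(9636/529)y^2 + (28908/529)y - 67452/529)
  -345y^3 - 180y^2 + 1230y - 8505 = ((60835/3212)y + 214245/3212)(-(9636/529)y^2 + (28908/529)y - 67452/529) + (0)
Last nonzero remainder: -(9636/529)y^2 + (28908/529)y - 67452/529. Dividing through by -9636/529 gives the monic gcd y^2 - 3y + 7.
Cancel y^2 - 3y + 7 from numerator and denominator to get the reduced form.

(-5y^3 - 25y^2 - 155y - 375)/(4y^2 - 8y - 96)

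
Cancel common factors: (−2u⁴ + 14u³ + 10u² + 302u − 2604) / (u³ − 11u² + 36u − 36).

By polynomial division,
  −2u⁴ + 14u³ + 10u² + 302u − 2604 = (−2u − 8)(u³ − 11u² + 36u − 36) + (−6u² + 518u − 2892)
  u³ − 11u² + 36u − 36 = (−(1/6)u − 113/9)(−6u² + 518u − 2892) + ((54520/9)u − 109040/3)
  −6u² + 518u − 2892 = (−(27/27260)u + 2169/27260)((54520/9)u − 109040/3) + (0)
Last nonzero remainder: (54520/9)u − 109040/3. Dividing through by 54520/9 gives the monic gcd u − 6.
Cancel u − 6 from numerator and denominator to get the reduced form.

(−2u³ + 2u² + 22u + 434)/(u² − 5u + 6)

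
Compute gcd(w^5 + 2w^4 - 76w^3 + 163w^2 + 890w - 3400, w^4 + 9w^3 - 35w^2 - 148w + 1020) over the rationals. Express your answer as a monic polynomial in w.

w^3 + 3w^2 - 53w + 170

Repeated division with remainder:
  w^5 + 2w^4 - 76w^3 + 163w^2 + 890w - 3400 = (w - 7)(w^4 + 9w^3 - 35w^2 - 148w + 1020) + (22w^3 + 66w^2 - 1166w + 3740)
  w^4 + 9w^3 - 35w^2 - 148w + 1020 = ((1/22)w + 3/11)(22w^3 + 66w^2 - 1166w + 3740) + (0)
Last nonzero remainder: 22w^3 + 66w^2 - 1166w + 3740. Dividing through by 22 gives the monic gcd w^3 + 3w^2 - 53w + 170.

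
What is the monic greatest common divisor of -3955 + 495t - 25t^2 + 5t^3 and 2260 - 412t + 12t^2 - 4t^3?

113 + 2t + t^2

By polynomial division,
  5t^3 - 25t^2 + 495t - 3955 = (-5/4)(-4t^3 + 12t^2 - 412t + 2260) + (-10t^2 - 20t - 1130)
  -4t^3 + 12t^2 - 412t + 2260 = ((2/5)t - 2)(-10t^2 - 20t - 1130) + (0)
Last nonzero remainder: -10t^2 - 20t - 1130. Dividing through by -10 gives the monic gcd t^2 + 2t + 113.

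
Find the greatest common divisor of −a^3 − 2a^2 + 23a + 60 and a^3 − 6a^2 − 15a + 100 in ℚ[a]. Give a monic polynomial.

Repeated division with remainder:
  −a^3 − 2a^2 + 23a + 60 = (−1)(a^3 − 6a^2 − 15a + 100) + (−8a^2 + 8a + 160)
  a^3 − 6a^2 − 15a + 100 = (−(1/8)a + 5/8)(−8a^2 + 8a + 160) + (0)
Last nonzero remainder: −8a^2 + 8a + 160. Dividing through by −8 gives the monic gcd a^2 − a − 20.

a^2 − a − 20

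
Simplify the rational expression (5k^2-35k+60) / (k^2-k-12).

(5k-15)/(k+3)

Repeated division with remainder:
  5k^2-35k+60 = (5)(k^2-k-12) + (-30k+120)
  k^2-k-12 = (-(1/30)k-1/10)(-30k+120) + (0)
Last nonzero remainder: -30k+120. Dividing through by -30 gives the monic gcd k-4.
Cancel k-4 from numerator and denominator to get the reduced form.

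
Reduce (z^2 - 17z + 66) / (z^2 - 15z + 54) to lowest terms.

Apply the Euclidean algorithm:
  z^2 - 17z + 66 = (z^2 - 15z + 54) + (-2z + 12)
  z^2 - 15z + 54 = (-(1/2)z + 9/2)(-2z + 12) + (0)
Last nonzero remainder: -2z + 12. Dividing through by -2 gives the monic gcd z - 6.
Cancel z - 6 from numerator and denominator to get the reduced form.

(z - 11)/(z - 9)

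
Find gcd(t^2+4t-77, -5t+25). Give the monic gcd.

By polynomial division,
  t^2+4t-77 = (-(1/5)t-9/5)(-5t+25) + (-32)
  -5t+25 = ((5/32)t-25/32)(-32) + (0)
The last nonzero remainder is the constant -32, so the polynomials are coprime and gcd = 1.

1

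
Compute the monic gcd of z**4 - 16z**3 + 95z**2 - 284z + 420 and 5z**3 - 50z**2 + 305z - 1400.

Euclidean algorithm in ℚ[z]:
  z**4 - 16z**3 + 95z**2 - 284z + 420 = ((1/5)z - 6/5)(5z**3 - 50z**2 + 305z - 1400) + (-26z**2 + 362z - 1260)
  5z**3 - 50z**2 + 305z - 1400 = (-(5/26)z - 255/338)(-26z**2 + 362z - 1260) + ((56750/169)z - 397250/169)
  -26z**2 + 362z - 1260 = (-(2197/28375)z + 3042/5675)((56750/169)z - 397250/169) + (0)
Last nonzero remainder: (56750/169)z - 397250/169. Dividing through by 56750/169 gives the monic gcd z - 7.

z - 7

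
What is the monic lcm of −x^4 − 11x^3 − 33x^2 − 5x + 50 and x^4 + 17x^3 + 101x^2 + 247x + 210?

x^6 + 21x^5 + 164x^4 + 566x^3 + 693x^2 − 395x − 1050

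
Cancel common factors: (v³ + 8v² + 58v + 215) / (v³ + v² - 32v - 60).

Euclidean algorithm in ℚ[v]:
  v³ + 8v² + 58v + 215 = (v³ + v² - 32v - 60) + (7v² + 90v + 275)
  v³ + v² - 32v - 60 = ((1/7)v - 83/49)(7v² + 90v + 275) + ((3977/49)v + 19885/49)
  7v² + 90v + 275 = ((343/3977)v + 2695/3977)((3977/49)v + 19885/49) + (0)
Last nonzero remainder: (3977/49)v + 19885/49. Dividing through by 3977/49 gives the monic gcd v + 5.
Cancel v + 5 from numerator and denominator to get the reduced form.

(v² + 3v + 43)/(v² - 4v - 12)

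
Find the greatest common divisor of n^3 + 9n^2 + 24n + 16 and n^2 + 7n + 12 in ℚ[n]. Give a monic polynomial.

Repeated division with remainder:
  n^3 + 9n^2 + 24n + 16 = (n + 2)(n^2 + 7n + 12) + (-2n - 8)
  n^2 + 7n + 12 = (-(1/2)n - 3/2)(-2n - 8) + (0)
Last nonzero remainder: -2n - 8. Dividing through by -2 gives the monic gcd n + 4.

n + 4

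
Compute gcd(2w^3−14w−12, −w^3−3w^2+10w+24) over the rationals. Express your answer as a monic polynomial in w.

w^2−w−6

By polynomial division,
  2w^3−14w−12 = (−2)(−w^3−3w^2+10w+24) + (−6w^2+6w+36)
  −w^3−3w^2+10w+24 = ((1/6)w+2/3)(−6w^2+6w+36) + (0)
Last nonzero remainder: −6w^2+6w+36. Dividing through by −6 gives the monic gcd w^2−w−6.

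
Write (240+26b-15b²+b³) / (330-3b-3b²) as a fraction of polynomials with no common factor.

Repeated division with remainder:
  b³-15b²+26b+240 = (-(1/3)b+16/3)(-3b²-3b+330) + (152b-1520)
  -3b²-3b+330 = (-(3/152)b-33/152)(152b-1520) + (0)
Last nonzero remainder: 152b-1520. Dividing through by 152 gives the monic gcd b-10.
Cancel b-10 from numerator and denominator to get the reduced form.

(24+5b-b²)/(33+3b)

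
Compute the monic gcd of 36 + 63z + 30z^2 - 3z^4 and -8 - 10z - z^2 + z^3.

-4 - 3z + z^2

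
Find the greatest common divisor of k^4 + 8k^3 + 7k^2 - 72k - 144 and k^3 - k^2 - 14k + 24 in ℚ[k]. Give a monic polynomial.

Repeated division with remainder:
  k^4 + 8k^3 + 7k^2 - 72k - 144 = (k + 9)(k^3 - k^2 - 14k + 24) + (30k^2 + 30k - 360)
  k^3 - k^2 - 14k + 24 = ((1/30)k - 1/15)(30k^2 + 30k - 360) + (0)
Last nonzero remainder: 30k^2 + 30k - 360. Dividing through by 30 gives the monic gcd k^2 + k - 12.

k^2 + k - 12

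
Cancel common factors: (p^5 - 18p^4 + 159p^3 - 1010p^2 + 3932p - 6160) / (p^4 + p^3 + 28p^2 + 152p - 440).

Euclidean algorithm in ℚ[p]:
  p^5 - 18p^4 + 159p^3 - 1010p^2 + 3932p - 6160 = (p - 19)(p^4 + p^3 + 28p^2 + 152p - 440) + (150p^3 - 630p^2 + 7260p - 14520)
  p^4 + p^3 + 28p^2 + 152p - 440 = ((1/150)p + 13/375)(150p^3 - 630p^2 + 7260p - 14520) + ((36/25)p^2 - (72/25)p + 1584/25)
  150p^3 - 630p^2 + 7260p - 14520 = ((625/6)p - 1375/6)((36/25)p^2 - (72/25)p + 1584/25) + (0)
Last nonzero remainder: (36/25)p^2 - (72/25)p + 1584/25. Dividing through by 36/25 gives the monic gcd p^2 - 2p + 44.
Cancel p^2 - 2p + 44 from numerator and denominator to get the reduced form.

(p^3 - 16p^2 + 83p - 140)/(p^2 + 3p - 10)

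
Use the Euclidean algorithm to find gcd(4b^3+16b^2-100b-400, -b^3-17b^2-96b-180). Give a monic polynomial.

Euclidean algorithm in ℚ[b]:
  4b^3+16b^2-100b-400 = (-4)(-b^3-17b^2-96b-180) + (-52b^2-484b-1120)
  -b^3-17b^2-96b-180 = ((1/52)b+25/169)(-52b^2-484b-1120) + (-(484/169)b-2420/169)
  -52b^2-484b-1120 = ((2197/121)b+9464/121)(-(484/169)b-2420/169) + (0)
Last nonzero remainder: -(484/169)b-2420/169. Dividing through by -484/169 gives the monic gcd b+5.

b+5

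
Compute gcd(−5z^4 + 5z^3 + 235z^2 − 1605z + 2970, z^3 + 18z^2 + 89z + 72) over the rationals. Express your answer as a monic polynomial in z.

z + 9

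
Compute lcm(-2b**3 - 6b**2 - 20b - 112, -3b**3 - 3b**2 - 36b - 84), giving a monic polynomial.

Repeated division with remainder:
  -2b**3 - 6b**2 - 20b - 112 = (2/3)(-3b**3 - 3b**2 - 36b - 84) + (-4b**2 + 4b - 56)
  -3b**3 - 3b**2 - 36b - 84 = ((3/4)b + 3/2)(-4b**2 + 4b - 56) + (0)
Last nonzero remainder: -4b**2 + 4b - 56. Dividing through by -4 gives the monic gcd b**2 - b + 14.
Then lcm(f, g) = f·g / gcd(f, g); expanding and making the result monic gives the answer.

b**4 + 5b**3 + 16b**2 + 76b + 112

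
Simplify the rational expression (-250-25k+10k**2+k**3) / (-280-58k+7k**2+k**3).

(-25+k**2)/(-28-3k+k**2)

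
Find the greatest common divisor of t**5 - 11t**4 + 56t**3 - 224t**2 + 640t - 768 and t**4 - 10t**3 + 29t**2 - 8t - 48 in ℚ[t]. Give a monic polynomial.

t**3 - 11t**2 + 40t - 48

Apply the Euclidean algorithm:
  t**5 - 11t**4 + 56t**3 - 224t**2 + 640t - 768 = (t - 1)(t**4 - 10t**3 + 29t**2 - 8t - 48) + (17t**3 - 187t**2 + 680t - 816)
  t**4 - 10t**3 + 29t**2 - 8t - 48 = ((1/17)t + 1/17)(17t**3 - 187t**2 + 680t - 816) + (0)
Last nonzero remainder: 17t**3 - 187t**2 + 680t - 816. Dividing through by 17 gives the monic gcd t**3 - 11t**2 + 40t - 48.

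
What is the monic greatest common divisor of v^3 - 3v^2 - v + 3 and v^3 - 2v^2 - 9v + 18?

Repeated division with remainder:
  v^3 - 3v^2 - v + 3 = (v^3 - 2v^2 - 9v + 18) + (-v^2 + 8v - 15)
  v^3 - 2v^2 - 9v + 18 = (-v - 6)(-v^2 + 8v - 15) + (24v - 72)
  -v^2 + 8v - 15 = (-(1/24)v + 5/24)(24v - 72) + (0)
Last nonzero remainder: 24v - 72. Dividing through by 24 gives the monic gcd v - 3.

v - 3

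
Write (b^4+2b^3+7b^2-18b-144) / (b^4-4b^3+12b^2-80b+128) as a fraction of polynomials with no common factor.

Euclidean algorithm in ℚ[b]:
  b^4+2b^3+7b^2-18b-144 = (b^4-4b^3+12b^2-80b+128) + (6b^3-5b^2+62b-272)
  b^4-4b^3+12b^2-80b+128 = ((1/6)b-19/36)(6b^3-5b^2+62b-272) + (-(35/36)b^2-(35/18)b-140/9)
  6b^3-5b^2+62b-272 = (-(216/35)b+612/35)(-(35/36)b^2-(35/18)b-140/9) + (0)
Last nonzero remainder: -(35/36)b^2-(35/18)b-140/9. Dividing through by -35/36 gives the monic gcd b^2+2b+16.
Cancel b^2+2b+16 from numerator and denominator to get the reduced form.

(b^2-9)/(b^2-6b+8)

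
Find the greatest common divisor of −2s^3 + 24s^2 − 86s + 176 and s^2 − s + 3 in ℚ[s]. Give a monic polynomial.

By polynomial division,
  −2s^3 + 24s^2 − 86s + 176 = (−2s + 22)(s^2 − s + 3) + (−58s + 110)
  s^2 − s + 3 = (−(1/58)s − 13/841)(−58s + 110) + (3953/841)
  −58s + 110 = (−(48778/3953)s + 92510/3953)(3953/841) + (0)
The last nonzero remainder is the constant 3953/841, so the polynomials are coprime and gcd = 1.

1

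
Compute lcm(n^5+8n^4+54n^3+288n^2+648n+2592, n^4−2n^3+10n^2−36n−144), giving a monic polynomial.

n^7+6n^6+30n^5+116n^4−360n^3−1008n^2−10368n−20736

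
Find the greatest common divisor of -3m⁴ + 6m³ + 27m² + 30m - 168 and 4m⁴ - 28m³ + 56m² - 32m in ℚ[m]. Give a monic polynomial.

Euclidean algorithm in ℚ[m]:
  -3m⁴ + 6m³ + 27m² + 30m - 168 = (-3/4)(4m⁴ - 28m³ + 56m² - 32m) + (-15m³ + 69m² + 6m - 168)
  4m⁴ - 28m³ + 56m² - 32m = (-(4/15)m + 16/25)(-15m³ + 69m² + 6m - 168) + ((336/25)m² - (2016/25)m + 2688/25)
  -15m³ + 69m² + 6m - 168 = (-(125/112)m - 25/16)((336/25)m² - (2016/25)m + 2688/25) + (0)
Last nonzero remainder: (336/25)m² - (2016/25)m + 2688/25. Dividing through by 336/25 gives the monic gcd m² - 6m + 8.

m² - 6m + 8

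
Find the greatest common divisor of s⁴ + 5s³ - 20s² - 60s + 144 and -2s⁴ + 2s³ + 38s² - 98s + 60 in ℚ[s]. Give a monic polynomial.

s² - 5s + 6

Apply the Euclidean algorithm:
  s⁴ + 5s³ - 20s² - 60s + 144 = (-1/2)(-2s⁴ + 2s³ + 38s² - 98s + 60) + (6s³ - s² - 109s + 174)
  -2s⁴ + 2s³ + 38s² - 98s + 60 = (-(1/3)s + 5/18)(6s³ - s² - 109s + 174) + ((35/18)s² - (175/18)s + 35/3)
  6s³ - s² - 109s + 174 = ((108/35)s + 522/35)((35/18)s² - (175/18)s + 35/3) + (0)
Last nonzero remainder: (35/18)s² - (175/18)s + 35/3. Dividing through by 35/18 gives the monic gcd s² - 5s + 6.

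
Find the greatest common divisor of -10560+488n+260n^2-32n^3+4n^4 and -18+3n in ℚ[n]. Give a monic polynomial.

By polynomial division,
  4n^4-32n^3+260n^2+488n-10560 = ((4/3)n^3-(8/3)n^2+(212/3)n+1760/3)(3n-18) + (0)
Last nonzero remainder: 3n-18. Dividing through by 3 gives the monic gcd n-6.

-6+n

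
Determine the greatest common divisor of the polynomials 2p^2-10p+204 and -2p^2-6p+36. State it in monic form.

By polynomial division,
  2p^2-10p+204 = (-1)(-2p^2-6p+36) + (-16p+240)
  -2p^2-6p+36 = ((1/8)p+9/4)(-16p+240) + (-504)
  -16p+240 = ((2/63)p-10/21)(-504) + (0)
The last nonzero remainder is the constant -504, so the polynomials are coprime and gcd = 1.

1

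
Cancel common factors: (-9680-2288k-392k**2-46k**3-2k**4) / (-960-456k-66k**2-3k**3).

By polynomial division,
  -2k**4-46k**3-392k**2-2288k-9680 = ((2/3)k+2/3)(-3k**3-66k**2-456k-960) + (-44k**2-1344k-9040)
  -3k**3-66k**2-456k-960 = ((3/44)k-141/242)(-44k**2-1344k-9040) + (-(75348/121)k-753480/121)
  -44k**2-1344k-9040 = ((1331/18837)k+27346/18837)(-(75348/121)k-753480/121) + (0)
Last nonzero remainder: -(75348/121)k-753480/121. Dividing through by -75348/121 gives the monic gcd k+10.
Cancel k+10 from numerator and denominator to get the reduced form.

(968+132k+26k**2+2k**3)/(96+36k+3k**2)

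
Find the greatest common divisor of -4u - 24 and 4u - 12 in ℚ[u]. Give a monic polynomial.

By polynomial division,
  -4u - 24 = (-1)(4u - 12) + (-36)
  4u - 12 = (-(1/9)u + 1/3)(-36) + (0)
The last nonzero remainder is the constant -36, so the polynomials are coprime and gcd = 1.

1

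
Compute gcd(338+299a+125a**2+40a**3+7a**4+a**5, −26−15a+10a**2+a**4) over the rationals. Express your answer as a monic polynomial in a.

By polynomial division,
  a**5+7a**4+40a**3+125a**2+299a+338 = (a+7)(a**4+10a**2−15a−26) + (30a**3+70a**2+430a+520)
  a**4+10a**2−15a−26 = ((1/30)a−7/90)(30a**3+70a**2+430a+520) + ((10/9)a**2+(10/9)a+130/9)
  30a**3+70a**2+430a+520 = (27a+36)((10/9)a**2+(10/9)a+130/9) + (0)
Last nonzero remainder: (10/9)a**2+(10/9)a+130/9. Dividing through by 10/9 gives the monic gcd a**2+a+13.

13+a+a**2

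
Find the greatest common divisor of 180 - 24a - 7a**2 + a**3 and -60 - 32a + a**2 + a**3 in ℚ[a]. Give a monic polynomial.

-30 - a + a**2

Euclidean algorithm in ℚ[a]:
  a**3 - 7a**2 - 24a + 180 = (a**3 + a**2 - 32a - 60) + (-8a**2 + 8a + 240)
  a**3 + a**2 - 32a - 60 = (-(1/8)a - 1/4)(-8a**2 + 8a + 240) + (0)
Last nonzero remainder: -8a**2 + 8a + 240. Dividing through by -8 gives the monic gcd a**2 - a - 30.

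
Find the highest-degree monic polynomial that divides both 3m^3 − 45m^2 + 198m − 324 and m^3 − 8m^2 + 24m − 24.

Repeated division with remainder:
  3m^3 − 45m^2 + 198m − 324 = (3)(m^3 − 8m^2 + 24m − 24) + (−21m^2 + 126m − 252)
  m^3 − 8m^2 + 24m − 24 = (−(1/21)m + 2/21)(−21m^2 + 126m − 252) + (0)
Last nonzero remainder: −21m^2 + 126m − 252. Dividing through by −21 gives the monic gcd m^2 − 6m + 12.

m^2 − 6m + 12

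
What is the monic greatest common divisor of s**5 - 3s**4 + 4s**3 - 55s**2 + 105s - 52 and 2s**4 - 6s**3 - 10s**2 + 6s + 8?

Euclidean algorithm in ℚ[s]:
  s**5 - 3s**4 + 4s**3 - 55s**2 + 105s - 52 = ((1/2)s)(2s**4 - 6s**3 - 10s**2 + 6s + 8) + (9s**3 - 58s**2 + 101s - 52)
  2s**4 - 6s**3 - 10s**2 + 6s + 8 = ((2/9)s + 62/81)(9s**3 - 58s**2 + 101s - 52) + ((968/81)s**2 - (4840/81)s + 3872/81)
  9s**3 - 58s**2 + 101s - 52 = ((729/968)s - 1053/968)((968/81)s**2 - (4840/81)s + 3872/81) + (0)
Last nonzero remainder: (968/81)s**2 - (4840/81)s + 3872/81. Dividing through by 968/81 gives the monic gcd s**2 - 5s + 4.

s**2 - 5s + 4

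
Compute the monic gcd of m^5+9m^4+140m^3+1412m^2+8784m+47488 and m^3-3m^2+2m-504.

Repeated division with remainder:
  m^5+9m^4+140m^3+1412m^2+8784m+47488 = (m^2+12m+174)(m^3-3m^2+2m-504) + (2414m^2+14484m+135184)
  m^3-3m^2+2m-504 = ((1/2414)m-9/2414)(2414m^2+14484m+135184) + (0)
Last nonzero remainder: 2414m^2+14484m+135184. Dividing through by 2414 gives the monic gcd m^2+6m+56.

m^2+6m+56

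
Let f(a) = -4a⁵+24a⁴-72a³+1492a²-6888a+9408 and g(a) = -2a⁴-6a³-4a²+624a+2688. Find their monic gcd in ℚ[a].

By polynomial division,
  -4a⁵+24a⁴-72a³+1492a²-6888a+9408 = (2a-18)(-2a⁴-6a³-4a²+624a+2688) + (-172a³+172a²-1032a+57792)
  -2a⁴-6a³-4a²+624a+2688 = ((1/86)a+2/43)(-172a³+172a²-1032a+57792) + (0)
Last nonzero remainder: -172a³+172a²-1032a+57792. Dividing through by -172 gives the monic gcd a³-a²+6a-336.

a³-a²+6a-336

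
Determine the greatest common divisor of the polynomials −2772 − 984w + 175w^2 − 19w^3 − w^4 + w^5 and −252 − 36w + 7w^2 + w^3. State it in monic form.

By polynomial division,
  w^5 − w^4 − 19w^3 + 175w^2 − 984w − 2772 = (w^2 − 8w + 73)(w^3 + 7w^2 − 36w − 252) + (−372w^2 − 372w + 15624)
  w^3 + 7w^2 − 36w − 252 = (−(1/372)w − 1/62)(−372w^2 − 372w + 15624) + (0)
Last nonzero remainder: −372w^2 − 372w + 15624. Dividing through by −372 gives the monic gcd w^2 + w − 42.

−42 + w + w^2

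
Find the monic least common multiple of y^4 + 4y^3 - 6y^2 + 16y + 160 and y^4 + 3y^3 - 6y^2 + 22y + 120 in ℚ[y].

By polynomial division,
  y^4 + 4y^3 - 6y^2 + 16y + 160 = (y^4 + 3y^3 - 6y^2 + 22y + 120) + (y^3 - 6y + 40)
  y^4 + 3y^3 - 6y^2 + 22y + 120 = (y + 3)(y^3 - 6y + 40) + (0)
The last nonzero remainder y^3 - 6y + 40 is already monic.
Then lcm(f, g) = f·g / gcd(f, g); expanding and making the result monic gives the answer.

y^5 + 7y^4 + 6y^3 - 2y^2 + 208y + 480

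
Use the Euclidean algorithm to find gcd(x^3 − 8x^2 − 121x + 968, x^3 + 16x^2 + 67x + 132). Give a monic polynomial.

x + 11

Apply the Euclidean algorithm:
  x^3 − 8x^2 − 121x + 968 = (x^3 + 16x^2 + 67x + 132) + (−24x^2 − 188x + 836)
  x^3 + 16x^2 + 67x + 132 = (−(1/24)x − 49/144)(−24x^2 − 188x + 836) + ((1363/36)x + 14993/36)
  −24x^2 − 188x + 836 = (−(864/1363)x + 2736/1363)((1363/36)x + 14993/36) + (0)
Last nonzero remainder: (1363/36)x + 14993/36. Dividing through by 1363/36 gives the monic gcd x + 11.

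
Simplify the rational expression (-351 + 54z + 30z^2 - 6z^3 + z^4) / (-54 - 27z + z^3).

(-117 + 57z - 9z^2 + z^3)/(-18 - 3z + z^2)

Euclidean algorithm in ℚ[z]:
  z^4 - 6z^3 + 30z^2 + 54z - 351 = (z - 6)(z^3 - 27z - 54) + (57z^2 - 54z - 675)
  z^3 - 27z - 54 = ((1/57)z + 6/361)(57z^2 - 54z - 675) + (-(5148/361)z - 15444/361)
  57z^2 - 54z - 675 = (-(6859/1716)z + 9025/572)(-(5148/361)z - 15444/361) + (0)
Last nonzero remainder: -(5148/361)z - 15444/361. Dividing through by -5148/361 gives the monic gcd z + 3.
Cancel z + 3 from numerator and denominator to get the reduced form.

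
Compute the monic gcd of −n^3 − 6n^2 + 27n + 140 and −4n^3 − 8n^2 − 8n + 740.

n − 5

Apply the Euclidean algorithm:
  −n^3 − 6n^2 + 27n + 140 = (1/4)(−4n^3 − 8n^2 − 8n + 740) + (−4n^2 + 29n − 45)
  −4n^3 − 8n^2 − 8n + 740 = (n + 37/4)(−4n^2 + 29n − 45) + (−(925/4)n + 4625/4)
  −4n^2 + 29n − 45 = ((16/925)n − 36/925)(−(925/4)n + 4625/4) + (0)
Last nonzero remainder: −(925/4)n + 4625/4. Dividing through by −925/4 gives the monic gcd n − 5.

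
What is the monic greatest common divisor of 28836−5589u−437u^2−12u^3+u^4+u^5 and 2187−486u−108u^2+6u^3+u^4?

By polynomial division,
  u^5+u^4−12u^3−437u^2−5589u+28836 = (u−5)(u^4+6u^3−108u^2−486u+2187) + (126u^3−491u^2−10206u+39771)
  u^4+6u^3−108u^2−486u+2187 = ((1/126)u+1247/15876)(126u^3−491u^2−10206u+39771) + ((183625/15876)u^2−183625/196)
  126u^3−491u^2−10206u+39771 = ((2000376/183625)u−7795116/183625)((183625/15876)u^2−183625/196) + (0)
Last nonzero remainder: (183625/15876)u^2−183625/196. Dividing through by 183625/15876 gives the monic gcd u^2−81.

−81+u^2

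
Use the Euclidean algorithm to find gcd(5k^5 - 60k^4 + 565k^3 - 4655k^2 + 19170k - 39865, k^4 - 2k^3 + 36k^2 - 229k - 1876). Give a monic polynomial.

Apply the Euclidean algorithm:
  5k^5 - 60k^4 + 565k^3 - 4655k^2 + 19170k - 39865 = (5k - 50)(k^4 - 2k^3 + 36k^2 - 229k - 1876) + (285k^3 - 1710k^2 + 17100k - 133665)
  k^4 - 2k^3 + 36k^2 - 229k - 1876 = ((1/285)k + 4/285)(285k^3 - 1710k^2 + 17100k - 133665) + (0)
Last nonzero remainder: 285k^3 - 1710k^2 + 17100k - 133665. Dividing through by 285 gives the monic gcd k^3 - 6k^2 + 60k - 469.

k^3 - 6k^2 + 60k - 469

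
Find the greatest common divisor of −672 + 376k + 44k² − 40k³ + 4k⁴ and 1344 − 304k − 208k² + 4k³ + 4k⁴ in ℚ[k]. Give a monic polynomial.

14 − 9k + k²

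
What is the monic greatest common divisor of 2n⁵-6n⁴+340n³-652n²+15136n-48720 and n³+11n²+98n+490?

Repeated division with remainder:
  2n⁵-6n⁴+340n³-652n²+15136n-48720 = (2n²-28n+452)(n³+11n²+98n+490) + (-3860n²-15440n-270200)
  n³+11n²+98n+490 = (-(1/3860)n-7/3860)(-3860n²-15440n-270200) + (0)
Last nonzero remainder: -3860n²-15440n-270200. Dividing through by -3860 gives the monic gcd n²+4n+70.

n²+4n+70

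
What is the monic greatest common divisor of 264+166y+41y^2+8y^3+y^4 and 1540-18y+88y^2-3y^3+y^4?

Repeated division with remainder:
  y^4+8y^3+41y^2+166y+264 = (y^4-3y^3+88y^2-18y+1540) + (11y^3-47y^2+184y-1276)
  y^4-3y^3+88y^2-18y+1540 = ((1/11)y+14/121)(11y^3-47y^2+184y-1276) + ((9282/121)y^2+(9282/121)y+18564/11)
  11y^3-47y^2+184y-1276 = ((1331/9282)y-3509/4641)((9282/121)y^2+(9282/121)y+18564/11) + (0)
Last nonzero remainder: (9282/121)y^2+(9282/121)y+18564/11. Dividing through by 9282/121 gives the monic gcd y^2+y+22.

22+y+y^2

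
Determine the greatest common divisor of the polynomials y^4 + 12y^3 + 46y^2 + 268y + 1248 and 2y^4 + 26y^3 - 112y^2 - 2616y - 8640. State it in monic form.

Apply the Euclidean algorithm:
  y^4 + 12y^3 + 46y^2 + 268y + 1248 = (1/2)(2y^4 + 26y^3 - 112y^2 - 2616y - 8640) + (-y^3 + 102y^2 + 1576y + 5568)
  2y^4 + 26y^3 - 112y^2 - 2616y - 8640 = (-2y - 230)(-y^3 + 102y^2 + 1576y + 5568) + (26500y^2 + 371000y + 1272000)
  -y^3 + 102y^2 + 1576y + 5568 = (-(1/26500)y + 29/6625)(26500y^2 + 371000y + 1272000) + (0)
Last nonzero remainder: 26500y^2 + 371000y + 1272000. Dividing through by 26500 gives the monic gcd y^2 + 14y + 48.

y^2 + 14y + 48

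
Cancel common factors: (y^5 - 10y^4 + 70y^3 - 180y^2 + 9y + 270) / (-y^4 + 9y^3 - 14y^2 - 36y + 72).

Euclidean algorithm in ℚ[y]:
  y^5 - 10y^4 + 70y^3 - 180y^2 + 9y + 270 = (-y + 1)(-y^4 + 9y^3 - 14y^2 - 36y + 72) + (47y^3 - 202y^2 + 117y + 198)
  -y^4 + 9y^3 - 14y^2 - 36y + 72 = (-(1/47)y + 221/2209)(47y^3 - 202y^2 + 117y + 198) + ((19215/2209)y^2 - (96075/2209)y + 115290/2209)
  47y^3 - 202y^2 + 117y + 198 = ((103823/19215)y + 24299/6405)((19215/2209)y^2 - (96075/2209)y + 115290/2209) + (0)
Last nonzero remainder: (19215/2209)y^2 - (96075/2209)y + 115290/2209. Dividing through by 19215/2209 gives the monic gcd y^2 - 5y + 6.
Cancel y^2 - 5y + 6 from numerator and denominator to get the reduced form.

(-y^3 + 5y^2 - 39y - 45)/(y^2 - 4y - 12)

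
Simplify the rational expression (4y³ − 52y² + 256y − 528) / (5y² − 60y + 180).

By polynomial division,
  4y³ − 52y² + 256y − 528 = ((4/5)y − 4/5)(5y² − 60y + 180) + (64y − 384)
  5y² − 60y + 180 = ((5/64)y − 15/32)(64y − 384) + (0)
Last nonzero remainder: 64y − 384. Dividing through by 64 gives the monic gcd y − 6.
Cancel y − 6 from numerator and denominator to get the reduced form.

(4y² − 28y + 88)/(5y − 30)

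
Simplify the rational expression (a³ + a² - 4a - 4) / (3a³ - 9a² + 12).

(a + 2)/(3a - 6)

By polynomial division,
  a³ + a² - 4a - 4 = (1/3)(3a³ - 9a² + 12) + (4a² - 4a - 8)
  3a³ - 9a² + 12 = ((3/4)a - 3/2)(4a² - 4a - 8) + (0)
Last nonzero remainder: 4a² - 4a - 8. Dividing through by 4 gives the monic gcd a² - a - 2.
Cancel a² - a - 2 from numerator and denominator to get the reduced form.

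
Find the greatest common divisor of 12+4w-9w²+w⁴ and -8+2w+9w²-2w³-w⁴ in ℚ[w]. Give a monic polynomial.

Euclidean algorithm in ℚ[w]:
  w⁴-9w²+4w+12 = (-1)(-w⁴-2w³+9w²+2w-8) + (-2w³+6w+4)
  -w⁴-2w³+9w²+2w-8 = ((1/2)w+1)(-2w³+6w+4) + (6w²-6w-12)
  -2w³+6w+4 = (-(1/3)w-1/3)(6w²-6w-12) + (0)
Last nonzero remainder: 6w²-6w-12. Dividing through by 6 gives the monic gcd w²-w-2.

-2-w+w²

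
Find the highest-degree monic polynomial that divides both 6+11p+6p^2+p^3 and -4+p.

1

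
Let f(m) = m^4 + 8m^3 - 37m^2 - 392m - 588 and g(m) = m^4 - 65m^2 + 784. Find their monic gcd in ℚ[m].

Euclidean algorithm in ℚ[m]:
  m^4 + 8m^3 - 37m^2 - 392m - 588 = (m^4 - 65m^2 + 784) + (8m^3 + 28m^2 - 392m - 1372)
  m^4 - 65m^2 + 784 = ((1/8)m - 7/16)(8m^3 + 28m^2 - 392m - 1372) + (-(15/4)m^2 + 735/4)
  8m^3 + 28m^2 - 392m - 1372 = (-(32/15)m - 112/15)(-(15/4)m^2 + 735/4) + (0)
Last nonzero remainder: -(15/4)m^2 + 735/4. Dividing through by -15/4 gives the monic gcd m^2 - 49.

m^2 - 49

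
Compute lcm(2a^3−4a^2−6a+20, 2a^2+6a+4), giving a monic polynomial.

Repeated division with remainder:
  2a^3−4a^2−6a+20 = (a−5)(2a^2+6a+4) + (20a+40)
  2a^2+6a+4 = ((1/10)a+1/10)(20a+40) + (0)
Last nonzero remainder: 20a+40. Dividing through by 20 gives the monic gcd a+2.
Then lcm(f, g) = f·g / gcd(f, g); expanding and making the result monic gives the answer.

a^4−a^3−5a^2+7a+10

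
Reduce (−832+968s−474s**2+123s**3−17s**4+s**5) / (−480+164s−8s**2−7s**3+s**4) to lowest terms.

By polynomial division,
  s**5−17s**4+123s**3−474s**2+968s−832 = (s−10)(s**4−7s**3−8s**2+164s−480) + (61s**3−718s**2+3088s−5632)
  s**4−7s**3−8s**2+164s−480 = ((1/61)s+291/3721)(61s**3−718s**2+3088s−5632) + (−(9198/3721)s**2+(55188/3721)s−147168/3721)
  61s**3−718s**2+3088s−5632 = (−(226981/9198)s+654896/4599)(−(9198/3721)s**2+(55188/3721)s−147168/3721) + (0)
Last nonzero remainder: −(9198/3721)s**2+(55188/3721)s−147168/3721. Dividing through by −9198/3721 gives the monic gcd s**2−6s+16.
Cancel s**2−6s+16 from numerator and denominator to get the reduced form.

(−52+41s−11s**2+s**3)/(−30−s+s**2)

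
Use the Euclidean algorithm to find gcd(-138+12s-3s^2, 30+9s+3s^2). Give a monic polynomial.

Apply the Euclidean algorithm:
  -3s^2+12s-138 = (-1)(3s^2+9s+30) + (21s-108)
  3s^2+9s+30 = ((1/7)s+57/49)(21s-108) + (7626/49)
  21s-108 = ((343/2542)s-882/1271)(7626/49) + (0)
The last nonzero remainder is the constant 7626/49, so the polynomials are coprime and gcd = 1.

1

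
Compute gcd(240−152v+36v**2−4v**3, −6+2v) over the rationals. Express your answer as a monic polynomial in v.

−3+v

Apply the Euclidean algorithm:
  −4v**3+36v**2−152v+240 = (−2v**2+12v−40)(2v−6) + (0)
Last nonzero remainder: 2v−6. Dividing through by 2 gives the monic gcd v−3.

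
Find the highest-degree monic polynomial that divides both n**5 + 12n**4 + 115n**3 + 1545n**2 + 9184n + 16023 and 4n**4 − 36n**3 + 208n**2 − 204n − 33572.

n**3 + 2n**2 + 74n + 763

Euclidean algorithm in ℚ[n]:
  n**5 + 12n**4 + 115n**3 + 1545n**2 + 9184n + 16023 = ((1/4)n + 21/4)(4n**4 − 36n**3 + 208n**2 − 204n − 33572) + (252n**3 + 504n**2 + 18648n + 192276)
  4n**4 − 36n**3 + 208n**2 − 204n − 33572 = ((1/63)n − 11/63)(252n**3 + 504n**2 + 18648n + 192276) + (0)
Last nonzero remainder: 252n**3 + 504n**2 + 18648n + 192276. Dividing through by 252 gives the monic gcd n**3 + 2n**2 + 74n + 763.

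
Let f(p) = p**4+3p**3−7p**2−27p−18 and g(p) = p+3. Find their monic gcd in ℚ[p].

p+3

By polynomial division,
  p**4+3p**3−7p**2−27p−18 = (p**3−7p−6)(p+3) + (0)
The last nonzero remainder p+3 is already monic.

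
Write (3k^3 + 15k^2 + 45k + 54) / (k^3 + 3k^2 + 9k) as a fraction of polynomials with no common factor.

Repeated division with remainder:
  3k^3 + 15k^2 + 45k + 54 = (3)(k^3 + 3k^2 + 9k) + (6k^2 + 18k + 54)
  k^3 + 3k^2 + 9k = ((1/6)k)(6k^2 + 18k + 54) + (0)
Last nonzero remainder: 6k^2 + 18k + 54. Dividing through by 6 gives the monic gcd k^2 + 3k + 9.
Cancel k^2 + 3k + 9 from numerator and denominator to get the reduced form.

(3k + 6)/(k)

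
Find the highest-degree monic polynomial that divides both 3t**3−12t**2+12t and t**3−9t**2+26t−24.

Euclidean algorithm in ℚ[t]:
  3t**3−12t**2+12t = (3)(t**3−9t**2+26t−24) + (15t**2−66t+72)
  t**3−9t**2+26t−24 = ((1/15)t−23/75)(15t**2−66t+72) + ((24/25)t−48/25)
  15t**2−66t+72 = ((125/8)t−75/2)((24/25)t−48/25) + (0)
Last nonzero remainder: (24/25)t−48/25. Dividing through by 24/25 gives the monic gcd t−2.

t−2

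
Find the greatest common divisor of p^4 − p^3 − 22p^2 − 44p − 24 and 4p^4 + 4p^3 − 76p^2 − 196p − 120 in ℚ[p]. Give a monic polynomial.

Repeated division with remainder:
  p^4 − p^3 − 22p^2 − 44p − 24 = (1/4)(4p^4 + 4p^3 − 76p^2 − 196p − 120) + (−2p^3 − 3p^2 + 5p + 6)
  4p^4 + 4p^3 − 76p^2 − 196p − 120 = (−2p + 1)(−2p^3 − 3p^2 + 5p + 6) + (−63p^2 − 189p − 126)
  −2p^3 − 3p^2 + 5p + 6 = ((2/63)p − 1/21)(−63p^2 − 189p − 126) + (0)
Last nonzero remainder: −63p^2 − 189p − 126. Dividing through by −63 gives the monic gcd p^2 + 3p + 2.

p^2 + 3p + 2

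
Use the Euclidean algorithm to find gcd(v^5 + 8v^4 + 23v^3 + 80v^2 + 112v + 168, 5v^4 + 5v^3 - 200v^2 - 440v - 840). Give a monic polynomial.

Apply the Euclidean algorithm:
  v^5 + 8v^4 + 23v^3 + 80v^2 + 112v + 168 = ((1/5)v + 7/5)(5v^4 + 5v^3 - 200v^2 - 440v - 840) + (56v^3 + 448v^2 + 896v + 1344)
  5v^4 + 5v^3 - 200v^2 - 440v - 840 = ((5/56)v - 5/8)(56v^3 + 448v^2 + 896v + 1344) + (0)
Last nonzero remainder: 56v^3 + 448v^2 + 896v + 1344. Dividing through by 56 gives the monic gcd v^3 + 8v^2 + 16v + 24.

v^3 + 8v^2 + 16v + 24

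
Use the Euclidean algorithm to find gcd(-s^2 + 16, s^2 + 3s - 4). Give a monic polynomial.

Euclidean algorithm in ℚ[s]:
  -s^2 + 16 = (-1)(s^2 + 3s - 4) + (3s + 12)
  s^2 + 3s - 4 = ((1/3)s - 1/3)(3s + 12) + (0)
Last nonzero remainder: 3s + 12. Dividing through by 3 gives the monic gcd s + 4.

s + 4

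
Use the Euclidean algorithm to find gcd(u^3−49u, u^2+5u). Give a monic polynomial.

Euclidean algorithm in ℚ[u]:
  u^3−49u = (u−5)(u^2+5u) + (−24u)
  u^2+5u = (−(1/24)u−5/24)(−24u) + (0)
Last nonzero remainder: −24u. Dividing through by −24 gives the monic gcd u.

u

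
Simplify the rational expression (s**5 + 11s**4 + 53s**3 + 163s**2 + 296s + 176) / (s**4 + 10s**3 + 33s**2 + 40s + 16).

Apply the Euclidean algorithm:
  s**5 + 11s**4 + 53s**3 + 163s**2 + 296s + 176 = (s + 1)(s**4 + 10s**3 + 33s**2 + 40s + 16) + (10s**3 + 90s**2 + 240s + 160)
  s**4 + 10s**3 + 33s**2 + 40s + 16 = ((1/10)s + 1/10)(10s**3 + 90s**2 + 240s + 160) + (0)
Last nonzero remainder: 10s**3 + 90s**2 + 240s + 160. Dividing through by 10 gives the monic gcd s**3 + 9s**2 + 24s + 16.
Cancel s**3 + 9s**2 + 24s + 16 from numerator and denominator to get the reduced form.

(s**2 + 2s + 11)/(s + 1)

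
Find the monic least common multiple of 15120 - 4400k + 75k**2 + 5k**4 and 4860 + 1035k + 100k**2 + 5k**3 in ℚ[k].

Euclidean algorithm in ℚ[k]:
  5k**4 + 75k**2 - 4400k + 15120 = (k - 20)(5k**3 + 100k**2 + 1035k + 4860) + (1040k**2 + 11440k + 112320)
  5k**3 + 100k**2 + 1035k + 4860 = ((1/208)k + 9/208)(1040k**2 + 11440k + 112320) + (0)
Last nonzero remainder: 1040k**2 + 11440k + 112320. Dividing through by 1040 gives the monic gcd k**2 + 11k + 108.
Then lcm(f, g) = f·g / gcd(f, g); expanding and making the result monic gives the answer.

27216 - 4896k - 745k**2 + 15k**3 + 9k**4 + k**5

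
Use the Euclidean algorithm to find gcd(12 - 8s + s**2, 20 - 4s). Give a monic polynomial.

1

By polynomial division,
  s**2 - 8s + 12 = (-(1/4)s + 3/4)(-4s + 20) + (-3)
  -4s + 20 = ((4/3)s - 20/3)(-3) + (0)
The last nonzero remainder is the constant -3, so the polynomials are coprime and gcd = 1.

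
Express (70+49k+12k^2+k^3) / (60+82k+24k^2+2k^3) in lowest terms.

Apply the Euclidean algorithm:
  k^3+12k^2+49k+70 = (1/2)(2k^3+24k^2+82k+60) + (8k+40)
  2k^3+24k^2+82k+60 = ((1/4)k^2+(7/4)k+3/2)(8k+40) + (0)
Last nonzero remainder: 8k+40. Dividing through by 8 gives the monic gcd k+5.
Cancel k+5 from numerator and denominator to get the reduced form.

(14+7k+k^2)/(12+14k+2k^2)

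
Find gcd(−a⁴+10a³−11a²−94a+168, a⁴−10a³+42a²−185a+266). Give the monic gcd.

a²−9a+14

Euclidean algorithm in ℚ[a]:
  −a⁴+10a³−11a²−94a+168 = (−1)(a⁴−10a³+42a²−185a+266) + (31a²−279a+434)
  a⁴−10a³+42a²−185a+266 = ((1/31)a²−(1/31)a+19/31)(31a²−279a+434) + (0)
Last nonzero remainder: 31a²−279a+434. Dividing through by 31 gives the monic gcd a²−9a+14.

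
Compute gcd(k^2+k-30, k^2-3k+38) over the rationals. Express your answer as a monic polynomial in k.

1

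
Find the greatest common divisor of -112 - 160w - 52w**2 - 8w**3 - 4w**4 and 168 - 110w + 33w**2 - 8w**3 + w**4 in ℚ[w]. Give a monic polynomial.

14 - w + w**2

By polynomial division,
  -4w**4 - 8w**3 - 52w**2 - 160w - 112 = (-4)(w**4 - 8w**3 + 33w**2 - 110w + 168) + (-40w**3 + 80w**2 - 600w + 560)
  w**4 - 8w**3 + 33w**2 - 110w + 168 = (-(1/40)w + 3/20)(-40w**3 + 80w**2 - 600w + 560) + (6w**2 - 6w + 84)
  -40w**3 + 80w**2 - 600w + 560 = (-(20/3)w + 20/3)(6w**2 - 6w + 84) + (0)
Last nonzero remainder: 6w**2 - 6w + 84. Dividing through by 6 gives the monic gcd w**2 - w + 14.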